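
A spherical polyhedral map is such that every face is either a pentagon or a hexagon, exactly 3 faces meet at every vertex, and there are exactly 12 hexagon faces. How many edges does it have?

66

Let x be the number of pentagons; then F = 12 + x.
Edge–face incidences: 2E = 6·12 + 5·x = 72 + 5x.
Every vertex has degree 3, so 3V = 2E.
Euler: V − E + F = 2 ⇒ (2E)/3 − E + (12 + x) = 2.
Multiply by 6: 2·(2E) − 3·(2E) + 6·(12 + x) = 12, i.e. 72 + 6x − (72 + 5x) = 12.
Collecting terms: x = 12.
Then 2E = 72 + 5·12 = 132, so E = 66, V = 2E/3 = 44, F = 12 + 12 = 24.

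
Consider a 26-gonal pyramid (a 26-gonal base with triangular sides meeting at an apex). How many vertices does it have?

A pyramid on an n-gon base has one n-gon and n triangles: V = 26 + 1 = 27, E = 2·26 = 52, F = 26 + 1 = 27.

27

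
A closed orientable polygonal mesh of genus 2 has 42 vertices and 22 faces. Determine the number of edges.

66

For a closed orientable surface of genus 2, χ = 2 − 2·2 = -2.
E = V + F − (-2) = 42 + 22 − (-2) = 66.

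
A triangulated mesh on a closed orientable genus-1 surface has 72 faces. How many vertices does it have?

χ = 2 − 2·1 = 0, and every face is a triangle so 3F = 2E.
E = 3·72/2 = 108. Then V = 0 + E − F = 0 + 108 − 72 = 36.

36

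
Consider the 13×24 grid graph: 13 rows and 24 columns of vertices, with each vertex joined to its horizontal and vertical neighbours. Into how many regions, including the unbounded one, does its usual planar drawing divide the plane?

277

The grid has V = 13·24 = 312 vertices and E = 13·23 + 24·12 = 587 edges.
F = 2 − V + E = 2 − 312 + 587 = 277.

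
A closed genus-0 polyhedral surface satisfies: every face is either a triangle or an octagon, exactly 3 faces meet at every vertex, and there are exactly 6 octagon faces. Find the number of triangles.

Let x be the number of triangles; then F = 6 + x.
Edge–face incidences: 2E = 8·6 + 3·x = 48 + 3x.
Every vertex has degree 3, so 3V = 2E.
Euler: V − E + F = 2 ⇒ (2E)/3 − E + (6 + x) = 2.
Multiply by 6: 2·(2E) − 3·(2E) + 6·(6 + x) = 12, i.e. 36 + 6x − (48 + 3x) = 12.
Collecting terms: 3x − 12 = 12, so 3x = 24, so x = 8.
Then 2E = 48 + 3·8 = 72, so E = 36, V = 2E/3 = 24, F = 6 + 8 = 14.

8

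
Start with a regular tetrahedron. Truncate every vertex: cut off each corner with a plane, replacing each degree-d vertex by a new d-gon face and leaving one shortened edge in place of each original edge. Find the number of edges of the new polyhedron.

18

The base solid has V = 4, E = 6, F = 4.
Truncation replaces each original edge-end by a new vertex, so V′ = 2E = 12.
Each original edge survives, and each old vertex of degree d contributes d new edges; summing degrees gives Σd = 2E, so E′ = E + 2E = 3E = 18.
Each original face survives and each original vertex becomes one new face: F′ = F + V = 8.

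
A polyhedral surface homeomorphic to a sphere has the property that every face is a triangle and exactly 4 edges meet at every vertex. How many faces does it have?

Each face has 3 edges and each edge borders two faces, so 2E = 3F.
Each vertex has degree 4, so 4V = 2E and hence V = 3F/4.
Euler: V − E + F = 2 ⇒ (3F/4) − (3F/2) + F = 2.
Multiply by 8: (6 − 12 + 8)F = 16, i.e. 2F = 16.
So F = 8, E = 3·8/2 = 12, V = 3·8/4 = 6.

8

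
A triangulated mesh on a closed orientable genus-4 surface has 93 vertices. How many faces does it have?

198

χ = 2 − 2·4 = -6, and every face is a triangle so 3F = 2E.
V − E + F = -6 with E = 3F/2 gives 93 − (3/2 − 1)·F = -6, so F = 198 and E = 297.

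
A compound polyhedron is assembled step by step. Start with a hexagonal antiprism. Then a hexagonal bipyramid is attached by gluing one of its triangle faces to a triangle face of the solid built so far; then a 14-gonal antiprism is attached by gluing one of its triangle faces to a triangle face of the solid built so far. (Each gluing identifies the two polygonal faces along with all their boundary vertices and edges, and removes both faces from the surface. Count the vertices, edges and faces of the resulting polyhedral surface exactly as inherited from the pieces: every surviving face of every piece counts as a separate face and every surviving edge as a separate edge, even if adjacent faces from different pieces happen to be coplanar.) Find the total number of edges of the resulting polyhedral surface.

92

A hexagonal antiprism: V=12, E=24, F=14.
Attach a hexagonal bipyramid (V=8, E=18, F=12) along a 3-gon: merge 3 vertices and 3 edges, delete both glued faces → V=17, E=39, F=24.
Attach a 14-gonal antiprism (V=28, E=56, F=30) along a 3-gon: merge 3 vertices and 3 edges, delete both glued faces → V=42, E=92, F=52.
Check: V − E + F = 42 − 92 + 52 = 2.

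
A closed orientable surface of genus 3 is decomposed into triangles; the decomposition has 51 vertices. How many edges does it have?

χ = 2 − 2·3 = -4, and every face is a triangle so 3F = 2E.
V − E + F = -4 with E = 3F/2 gives 51 − (3/2 − 1)·F = -4, so F = 110 and E = 165.

165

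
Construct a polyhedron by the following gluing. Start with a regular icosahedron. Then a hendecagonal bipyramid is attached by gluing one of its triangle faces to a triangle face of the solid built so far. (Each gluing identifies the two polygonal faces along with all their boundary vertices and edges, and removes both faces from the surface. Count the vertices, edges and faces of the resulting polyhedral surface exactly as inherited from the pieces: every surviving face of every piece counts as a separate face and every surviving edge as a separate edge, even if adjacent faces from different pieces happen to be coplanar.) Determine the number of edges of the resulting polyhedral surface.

A regular icosahedron: V=12, E=30, F=20.
Attach a hendecagonal bipyramid (V=13, E=33, F=22) along a 3-gon: merge 3 vertices and 3 edges, delete both glued faces → V=22, E=60, F=40.
Check: V − E + F = 22 − 60 + 40 = 2.

60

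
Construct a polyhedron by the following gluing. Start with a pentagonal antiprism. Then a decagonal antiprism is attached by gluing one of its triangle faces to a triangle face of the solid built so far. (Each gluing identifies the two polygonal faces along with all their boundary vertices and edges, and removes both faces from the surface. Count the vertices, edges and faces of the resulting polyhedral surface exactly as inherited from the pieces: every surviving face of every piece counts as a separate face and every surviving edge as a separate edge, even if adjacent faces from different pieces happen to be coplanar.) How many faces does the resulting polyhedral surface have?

A pentagonal antiprism: V=10, E=20, F=12.
Attach a decagonal antiprism (V=20, E=40, F=22) along a 3-gon: merge 3 vertices and 3 edges, delete both glued faces → V=27, E=57, F=32.
Check: V − E + F = 27 − 57 + 32 = 2.

32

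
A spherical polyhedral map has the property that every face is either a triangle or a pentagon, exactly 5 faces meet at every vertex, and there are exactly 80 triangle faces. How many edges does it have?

150

Let x be the number of pentagons; then F = 80 + x.
Edge–face incidences: 2E = 3·80 + 5·x = 240 + 5x.
Every vertex has degree 5, so 5V = 2E.
Euler: V − E + F = 2 ⇒ (2E)/5 − E + (80 + x) = 2.
Multiply by 10: 2·(2E) − 5·(2E) + 10·(80 + x) = 20, i.e. 800 + 10x − 3·(240 + 5x) = 20.
Collecting terms: −5x + 80 = 20, so −5x = −60, so x = 12.
Then 2E = 240 + 5·12 = 300, so E = 150, V = 2E/5 = 60, F = 80 + 12 = 92.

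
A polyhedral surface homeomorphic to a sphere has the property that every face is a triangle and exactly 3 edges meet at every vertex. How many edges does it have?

Each face has 3 edges and each edge borders two faces, so 2E = 3F.
Each vertex has degree 3, so 3V = 2E and hence V = 3F/3.
Euler: V − E + F = 2 ⇒ (3F/3) − (3F/2) + F = 2.
Multiply by 6: (6 − 9 + 6)F = 12, i.e. 3F = 12.
So F = 4, E = 3·4/2 = 6, V = 3·4/3 = 4.

6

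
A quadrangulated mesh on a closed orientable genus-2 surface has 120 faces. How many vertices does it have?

χ = 2 − 2·2 = -2, and every face is a square so 4F = 2E.
E = 4·120/2 = 240. Then V = -2 + E − F = -2 + 240 − 120 = 118.

118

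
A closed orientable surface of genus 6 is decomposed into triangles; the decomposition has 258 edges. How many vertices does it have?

76

χ = 2 − 2·6 = -10, and every face is a triangle so 3F = 2E.
F = 2E/3 = 172. Then V = -10 + E − F = -10 + 258 − 172 = 76.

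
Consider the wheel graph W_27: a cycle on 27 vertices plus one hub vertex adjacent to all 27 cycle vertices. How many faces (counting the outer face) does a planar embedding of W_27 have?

W_27 has V = 27 + 1 = 28 vertices and E = 2·27 = 54 edges.
By Euler's formula F = 2 − V + E = 2 − 28 + 54 = 28.

28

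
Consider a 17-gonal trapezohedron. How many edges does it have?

The n-trapezohedron (dual of the n-antiprism) has V = 2·17 + 2 = 36, E = 4·17 = 68, F = 2·17 = 34.
Check: V − E + F = 36 − 68 + 34 = 2.

68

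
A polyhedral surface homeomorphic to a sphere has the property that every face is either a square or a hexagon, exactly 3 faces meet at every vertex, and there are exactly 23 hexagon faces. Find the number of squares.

6

Let x be the number of squares; then F = 23 + x.
Edge–face incidences: 2E = 6·23 + 4·x = 138 + 4x.
Every vertex has degree 3, so 3V = 2E.
Euler: V − E + F = 2 ⇒ (2E)/3 − E + (23 + x) = 2.
Multiply by 6: 2·(2E) − 3·(2E) + 6·(23 + x) = 12, i.e. 138 + 6x − (138 + 4x) = 12.
Collecting terms: 2x = 12, so x = 6.
Then 2E = 138 + 4·6 = 162, so E = 81, V = 2E/3 = 54, F = 23 + 6 = 29.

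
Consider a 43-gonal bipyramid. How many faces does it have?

A bipyramid over an n-gon has 2n triangular faces and n + 2 vertices: V = 43 + 2 = 45, E = 3·43 = 129, F = 2·43 = 86.
Check: V − E + F = 45 − 129 + 86 = 2.

86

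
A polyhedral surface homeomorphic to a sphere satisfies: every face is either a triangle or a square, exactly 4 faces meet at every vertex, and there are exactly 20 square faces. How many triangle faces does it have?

8

Let x be the number of triangles; then F = 20 + x.
Edge–face incidences: 2E = 4·20 + 3·x = 80 + 3x.
Every vertex has degree 4, so 4V = 2E.
Euler: V − E + F = 2 ⇒ (2E)/4 − E + (20 + x) = 2.
Multiply by 8: 2·(2E) − 4·(2E) + 8·(20 + x) = 16, i.e. 160 + 8x − 2·(80 + 3x) = 16.
Collecting terms: 2x = 16, so x = 8.
Then 2E = 80 + 3·8 = 104, so E = 52, V = 2E/4 = 26, F = 20 + 8 = 28.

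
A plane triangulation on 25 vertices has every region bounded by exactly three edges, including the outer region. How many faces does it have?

In a plane triangulation 3F = 2E and V − E + F = 2, so F = 2V − 4 = 2·25 − 4 = 46.

46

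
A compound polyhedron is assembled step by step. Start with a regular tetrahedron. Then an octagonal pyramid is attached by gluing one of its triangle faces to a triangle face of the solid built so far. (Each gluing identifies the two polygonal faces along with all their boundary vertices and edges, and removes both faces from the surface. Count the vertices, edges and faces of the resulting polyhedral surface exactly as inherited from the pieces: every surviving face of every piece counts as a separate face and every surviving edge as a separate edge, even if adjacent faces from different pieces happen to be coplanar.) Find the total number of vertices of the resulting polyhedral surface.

A regular tetrahedron: V=4, E=6, F=4.
Attach an octagonal pyramid (V=9, E=16, F=9) along a 3-gon: merge 3 vertices and 3 edges, delete both glued faces → V=10, E=19, F=11.
Check: V − E + F = 10 − 19 + 11 = 2.

10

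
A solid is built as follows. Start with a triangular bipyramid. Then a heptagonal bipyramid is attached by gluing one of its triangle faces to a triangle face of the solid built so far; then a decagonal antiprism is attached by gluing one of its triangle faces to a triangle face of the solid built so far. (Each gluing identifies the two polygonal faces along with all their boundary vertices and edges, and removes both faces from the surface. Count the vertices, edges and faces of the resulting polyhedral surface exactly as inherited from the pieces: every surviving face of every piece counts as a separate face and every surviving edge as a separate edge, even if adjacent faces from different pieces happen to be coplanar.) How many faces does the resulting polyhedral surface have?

38

A triangular bipyramid: V=5, E=9, F=6.
Attach a heptagonal bipyramid (V=9, E=21, F=14) along a 3-gon: merge 3 vertices and 3 edges, delete both glued faces → V=11, E=27, F=18.
Attach a decagonal antiprism (V=20, E=40, F=22) along a 3-gon: merge 3 vertices and 3 edges, delete both glued faces → V=28, E=64, F=38.
Check: V − E + F = 28 − 64 + 38 = 2.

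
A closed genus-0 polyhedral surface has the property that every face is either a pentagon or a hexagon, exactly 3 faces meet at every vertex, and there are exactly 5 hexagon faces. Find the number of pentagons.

12

Let x be the number of pentagons; then F = 5 + x.
Edge–face incidences: 2E = 6·5 + 5·x = 30 + 5x.
Every vertex has degree 3, so 3V = 2E.
Euler: V − E + F = 2 ⇒ (2E)/3 − E + (5 + x) = 2.
Multiply by 6: 2·(2E) − 3·(2E) + 6·(5 + x) = 12, i.e. 30 + 6x − (30 + 5x) = 12.
Collecting terms: x = 12.
Then 2E = 30 + 5·12 = 90, so E = 45, V = 2E/3 = 30, F = 5 + 12 = 17.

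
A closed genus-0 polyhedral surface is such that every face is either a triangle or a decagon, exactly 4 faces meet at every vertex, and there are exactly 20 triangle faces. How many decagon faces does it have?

2

Let x be the number of decagons; then F = 20 + x.
Edge–face incidences: 2E = 3·20 + 10·x = 60 + 10x.
Every vertex has degree 4, so 4V = 2E.
Euler: V − E + F = 2 ⇒ (2E)/4 − E + (20 + x) = 2.
Multiply by 8: 2·(2E) − 4·(2E) + 8·(20 + x) = 16, i.e. 160 + 8x − 2·(60 + 10x) = 16.
Collecting terms: −12x + 40 = 16, so −12x = −24, so x = 2.
Then 2E = 60 + 10·2 = 80, so E = 40, V = 2E/4 = 20, F = 20 + 2 = 22.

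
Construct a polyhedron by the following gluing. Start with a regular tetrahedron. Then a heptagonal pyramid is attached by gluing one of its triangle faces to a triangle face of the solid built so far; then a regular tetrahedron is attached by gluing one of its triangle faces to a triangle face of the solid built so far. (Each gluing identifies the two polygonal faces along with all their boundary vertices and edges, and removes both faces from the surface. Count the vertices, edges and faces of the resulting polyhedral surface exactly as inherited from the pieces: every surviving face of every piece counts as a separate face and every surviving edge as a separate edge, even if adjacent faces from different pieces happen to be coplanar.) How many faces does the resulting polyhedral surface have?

12

A regular tetrahedron: V=4, E=6, F=4.
Attach a heptagonal pyramid (V=8, E=14, F=8) along a 3-gon: merge 3 vertices and 3 edges, delete both glued faces → V=9, E=17, F=10.
Attach a regular tetrahedron (V=4, E=6, F=4) along a 3-gon: merge 3 vertices and 3 edges, delete both glued faces → V=10, E=20, F=12.
Check: V − E + F = 10 − 20 + 12 = 2.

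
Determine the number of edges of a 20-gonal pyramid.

40

A pyramid on an n-gon base has one n-gon and n triangles: V = 20 + 1 = 21, E = 2·20 = 40, F = 20 + 1 = 21.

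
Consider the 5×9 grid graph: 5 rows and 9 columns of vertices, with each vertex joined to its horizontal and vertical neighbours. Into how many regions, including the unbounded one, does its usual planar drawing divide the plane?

The grid has V = 5·9 = 45 vertices and E = 5·8 + 9·4 = 76 edges.
F = 2 − V + E = 2 − 45 + 76 = 33.

33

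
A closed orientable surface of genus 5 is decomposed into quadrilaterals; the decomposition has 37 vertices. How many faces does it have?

χ = 2 − 2·5 = -8, and every face is a square so 4F = 2E.
V − E + F = -8 with E = 4F/2 gives 37 − (4/2 − 1)·F = -8, so F = 45 and E = 90.

45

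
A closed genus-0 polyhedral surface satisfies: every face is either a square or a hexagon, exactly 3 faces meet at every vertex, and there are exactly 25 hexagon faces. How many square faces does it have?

6

Let x be the number of squares; then F = 25 + x.
Edge–face incidences: 2E = 6·25 + 4·x = 150 + 4x.
Every vertex has degree 3, so 3V = 2E.
Euler: V − E + F = 2 ⇒ (2E)/3 − E + (25 + x) = 2.
Multiply by 6: 2·(2E) − 3·(2E) + 6·(25 + x) = 12, i.e. 150 + 6x − (150 + 4x) = 12.
Collecting terms: 2x = 12, so x = 6.
Then 2E = 150 + 4·6 = 174, so E = 87, V = 2E/3 = 58, F = 25 + 6 = 31.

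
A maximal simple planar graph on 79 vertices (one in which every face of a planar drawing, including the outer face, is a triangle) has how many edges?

In a plane triangulation 3F = 2E and V − E + F = 2, so E = 3V − 6 = 3·79 − 6 = 231.

231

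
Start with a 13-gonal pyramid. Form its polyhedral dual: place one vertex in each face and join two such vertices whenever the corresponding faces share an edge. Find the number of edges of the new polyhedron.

The base solid has V = 14, E = 26, F = 14.
The dual swaps V and F and preserves E: V′ = F = 14, E′ = E = 26, F′ = V = 14.

26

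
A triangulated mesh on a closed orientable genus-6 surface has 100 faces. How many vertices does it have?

χ = 2 − 2·6 = -10, and every face is a triangle so 3F = 2E.
E = 3·100/2 = 150. Then V = -10 + E − F = -10 + 150 − 100 = 40.

40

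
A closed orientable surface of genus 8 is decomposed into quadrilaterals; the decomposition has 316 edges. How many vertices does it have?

χ = 2 − 2·8 = -14, and every face is a square so 4F = 2E.
F = 2E/4 = 158. Then V = -14 + E − F = -14 + 316 − 158 = 144.

144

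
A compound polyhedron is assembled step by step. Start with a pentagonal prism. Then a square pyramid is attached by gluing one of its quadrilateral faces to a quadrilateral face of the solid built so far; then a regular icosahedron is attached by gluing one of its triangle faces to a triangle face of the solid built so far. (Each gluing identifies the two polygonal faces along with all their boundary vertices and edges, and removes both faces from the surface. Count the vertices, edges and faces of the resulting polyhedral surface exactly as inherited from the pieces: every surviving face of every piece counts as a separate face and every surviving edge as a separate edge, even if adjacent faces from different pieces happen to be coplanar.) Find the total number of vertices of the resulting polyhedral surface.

A pentagonal prism: V=10, E=15, F=7.
Attach a square pyramid (V=5, E=8, F=5) along a 4-gon: merge 4 vertices and 4 edges, delete both glued faces → V=11, E=19, F=10.
Attach a regular icosahedron (V=12, E=30, F=20) along a 3-gon: merge 3 vertices and 3 edges, delete both glued faces → V=20, E=46, F=28.
Check: V − E + F = 20 − 46 + 28 = 2.

20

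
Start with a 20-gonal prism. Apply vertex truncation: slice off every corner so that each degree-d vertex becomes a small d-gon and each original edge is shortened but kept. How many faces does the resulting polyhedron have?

The base solid has V = 40, E = 60, F = 22.
Truncation replaces each original edge-end by a new vertex, so V′ = 2E = 120.
Each original edge survives, and each old vertex of degree d contributes d new edges; summing degrees gives Σd = 2E, so E′ = E + 2E = 3E = 180.
Each original face survives and each original vertex becomes one new face: F′ = F + V = 62.

62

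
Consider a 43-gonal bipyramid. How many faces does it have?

86

A bipyramid over an n-gon has 2n triangular faces and n + 2 vertices: V = 43 + 2 = 45, E = 3·43 = 129, F = 2·43 = 86.
Check: V − E + F = 45 − 129 + 86 = 2.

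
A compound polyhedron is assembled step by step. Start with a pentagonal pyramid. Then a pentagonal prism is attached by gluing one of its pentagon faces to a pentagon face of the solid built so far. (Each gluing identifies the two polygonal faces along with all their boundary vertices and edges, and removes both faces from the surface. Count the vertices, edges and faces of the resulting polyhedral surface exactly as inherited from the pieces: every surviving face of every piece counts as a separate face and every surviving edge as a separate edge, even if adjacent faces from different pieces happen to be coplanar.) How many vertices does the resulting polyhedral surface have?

11

A pentagonal pyramid: V=6, E=10, F=6.
Attach a pentagonal prism (V=10, E=15, F=7) along a 5-gon: merge 5 vertices and 5 edges, delete both glued faces → V=11, E=20, F=11.
Check: V − E + F = 11 − 20 + 11 = 2.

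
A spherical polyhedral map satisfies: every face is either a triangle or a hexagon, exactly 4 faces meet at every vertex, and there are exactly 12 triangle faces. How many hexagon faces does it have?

2

Let x be the number of hexagons; then F = 12 + x.
Edge–face incidences: 2E = 3·12 + 6·x = 36 + 6x.
Every vertex has degree 4, so 4V = 2E.
Euler: V − E + F = 2 ⇒ (2E)/4 − E + (12 + x) = 2.
Multiply by 8: 2·(2E) − 4·(2E) + 8·(12 + x) = 16, i.e. 96 + 8x − 2·(36 + 6x) = 16.
Collecting terms: −4x + 24 = 16, so −4x = −8, so x = 2.
Then 2E = 36 + 6·2 = 48, so E = 24, V = 2E/4 = 12, F = 12 + 2 = 14.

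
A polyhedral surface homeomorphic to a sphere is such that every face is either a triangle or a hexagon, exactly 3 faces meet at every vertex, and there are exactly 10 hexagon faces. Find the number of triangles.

Let x be the number of triangles; then F = 10 + x.
Edge–face incidences: 2E = 6·10 + 3·x = 60 + 3x.
Every vertex has degree 3, so 3V = 2E.
Euler: V − E + F = 2 ⇒ (2E)/3 − E + (10 + x) = 2.
Multiply by 6: 2·(2E) − 3·(2E) + 6·(10 + x) = 12, i.e. 60 + 6x − (60 + 3x) = 12.
Collecting terms: 3x = 12, so x = 4.
Then 2E = 60 + 3·4 = 72, so E = 36, V = 2E/3 = 24, F = 10 + 4 = 14.

4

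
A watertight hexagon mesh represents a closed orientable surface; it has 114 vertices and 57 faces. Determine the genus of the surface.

Every face is a hexagon, so 2E = 6·57 = 342, giving E = 171.
χ = V − E + F = 114 − 171 + 57 = 0.
For a closed orientable surface χ = 2 − 2g, so g = (2 − (0))/2 = 1.

1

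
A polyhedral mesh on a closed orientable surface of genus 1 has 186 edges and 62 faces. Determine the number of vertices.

124

For a closed orientable surface of genus 1, χ = 2 − 2·1 = 0.
V = 0 + E − F = 0 + 186 − 62 = 124.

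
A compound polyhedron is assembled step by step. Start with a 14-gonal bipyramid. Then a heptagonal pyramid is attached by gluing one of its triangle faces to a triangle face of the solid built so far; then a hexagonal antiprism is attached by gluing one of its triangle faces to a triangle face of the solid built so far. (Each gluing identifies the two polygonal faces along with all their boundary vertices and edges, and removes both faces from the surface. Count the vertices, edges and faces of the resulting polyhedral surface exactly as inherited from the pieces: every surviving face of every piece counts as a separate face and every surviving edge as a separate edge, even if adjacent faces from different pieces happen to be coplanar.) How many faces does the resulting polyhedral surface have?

46

A 14-gonal bipyramid: V=16, E=42, F=28.
Attach a heptagonal pyramid (V=8, E=14, F=8) along a 3-gon: merge 3 vertices and 3 edges, delete both glued faces → V=21, E=53, F=34.
Attach a hexagonal antiprism (V=12, E=24, F=14) along a 3-gon: merge 3 vertices and 3 edges, delete both glued faces → V=30, E=74, F=46.
Check: V − E + F = 30 − 74 + 46 = 2.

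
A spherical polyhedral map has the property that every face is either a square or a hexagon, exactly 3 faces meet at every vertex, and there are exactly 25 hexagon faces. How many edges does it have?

87

Let x be the number of squares; then F = 25 + x.
Edge–face incidences: 2E = 6·25 + 4·x = 150 + 4x.
Every vertex has degree 3, so 3V = 2E.
Euler: V − E + F = 2 ⇒ (2E)/3 − E + (25 + x) = 2.
Multiply by 6: 2·(2E) − 3·(2E) + 6·(25 + x) = 12, i.e. 150 + 6x − (150 + 4x) = 12.
Collecting terms: 2x = 12, so x = 6.
Then 2E = 150 + 4·6 = 174, so E = 87, V = 2E/3 = 58, F = 25 + 6 = 31.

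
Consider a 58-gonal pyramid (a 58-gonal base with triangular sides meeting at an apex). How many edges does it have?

A pyramid on an n-gon base has one n-gon and n triangles: V = 58 + 1 = 59, E = 2·58 = 116, F = 58 + 1 = 59.

116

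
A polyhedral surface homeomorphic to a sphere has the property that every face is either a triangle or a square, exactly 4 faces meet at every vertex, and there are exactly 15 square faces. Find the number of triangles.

Let x be the number of triangles; then F = 15 + x.
Edge–face incidences: 2E = 4·15 + 3·x = 60 + 3x.
Every vertex has degree 4, so 4V = 2E.
Euler: V − E + F = 2 ⇒ (2E)/4 − E + (15 + x) = 2.
Multiply by 8: 2·(2E) − 4·(2E) + 8·(15 + x) = 16, i.e. 120 + 8x − 2·(60 + 3x) = 16.
Collecting terms: 2x = 16, so x = 8.
Then 2E = 60 + 3·8 = 84, so E = 42, V = 2E/4 = 21, F = 15 + 8 = 23.

8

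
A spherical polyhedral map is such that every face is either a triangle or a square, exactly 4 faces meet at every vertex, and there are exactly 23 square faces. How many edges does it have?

Let x be the number of triangles; then F = 23 + x.
Edge–face incidences: 2E = 4·23 + 3·x = 92 + 3x.
Every vertex has degree 4, so 4V = 2E.
Euler: V − E + F = 2 ⇒ (2E)/4 − E + (23 + x) = 2.
Multiply by 8: 2·(2E) − 4·(2E) + 8·(23 + x) = 16, i.e. 184 + 8x − 2·(92 + 3x) = 16.
Collecting terms: 2x = 16, so x = 8.
Then 2E = 92 + 3·8 = 116, so E = 58, V = 2E/4 = 29, F = 23 + 8 = 31.

58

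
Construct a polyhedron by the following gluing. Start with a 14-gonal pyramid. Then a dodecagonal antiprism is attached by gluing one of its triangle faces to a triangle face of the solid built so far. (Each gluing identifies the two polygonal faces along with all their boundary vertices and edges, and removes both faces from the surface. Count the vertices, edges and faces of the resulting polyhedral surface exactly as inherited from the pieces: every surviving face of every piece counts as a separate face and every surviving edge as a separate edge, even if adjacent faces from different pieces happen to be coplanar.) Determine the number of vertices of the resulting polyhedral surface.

A 14-gonal pyramid: V=15, E=28, F=15.
Attach a dodecagonal antiprism (V=24, E=48, F=26) along a 3-gon: merge 3 vertices and 3 edges, delete both glued faces → V=36, E=73, F=39.
Check: V − E + F = 36 − 73 + 39 = 2.

36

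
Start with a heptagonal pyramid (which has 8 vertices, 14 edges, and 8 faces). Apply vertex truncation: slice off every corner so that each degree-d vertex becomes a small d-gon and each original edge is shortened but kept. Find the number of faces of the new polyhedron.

16

Truncation replaces each original edge-end by a new vertex, so V′ = 2E = 28.
Each original edge survives, and each old vertex of degree d contributes d new edges; summing degrees gives Σd = 2E, so E′ = E + 2E = 3E = 42.
Each original face survives and each original vertex becomes one new face: F′ = F + V = 16.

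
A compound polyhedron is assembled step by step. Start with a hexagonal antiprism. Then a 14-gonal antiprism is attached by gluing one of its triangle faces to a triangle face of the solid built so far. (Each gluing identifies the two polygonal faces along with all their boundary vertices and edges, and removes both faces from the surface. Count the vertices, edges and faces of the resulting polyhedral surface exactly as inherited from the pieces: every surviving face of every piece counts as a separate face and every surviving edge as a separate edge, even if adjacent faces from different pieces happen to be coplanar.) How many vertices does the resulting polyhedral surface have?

A hexagonal antiprism: V=12, E=24, F=14.
Attach a 14-gonal antiprism (V=28, E=56, F=30) along a 3-gon: merge 3 vertices and 3 edges, delete both glued faces → V=37, E=77, F=42.
Check: V − E + F = 37 − 77 + 42 = 2.

37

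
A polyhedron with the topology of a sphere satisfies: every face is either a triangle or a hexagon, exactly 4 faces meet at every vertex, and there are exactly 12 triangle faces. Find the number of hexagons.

2

Let x be the number of hexagons; then F = 12 + x.
Edge–face incidences: 2E = 3·12 + 6·x = 36 + 6x.
Every vertex has degree 4, so 4V = 2E.
Euler: V − E + F = 2 ⇒ (2E)/4 − E + (12 + x) = 2.
Multiply by 8: 2·(2E) − 4·(2E) + 8·(12 + x) = 16, i.e. 96 + 8x − 2·(36 + 6x) = 16.
Collecting terms: −4x + 24 = 16, so −4x = −8, so x = 2.
Then 2E = 36 + 6·2 = 48, so E = 24, V = 2E/4 = 12, F = 12 + 2 = 14.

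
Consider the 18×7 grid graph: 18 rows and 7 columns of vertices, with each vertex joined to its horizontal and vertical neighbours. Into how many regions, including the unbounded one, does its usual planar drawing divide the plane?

103

The grid has V = 18·7 = 126 vertices and E = 18·6 + 7·17 = 227 edges.
F = 2 − V + E = 2 − 126 + 227 = 103.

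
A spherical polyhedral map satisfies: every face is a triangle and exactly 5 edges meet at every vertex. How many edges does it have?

30

Each face has 3 edges and each edge borders two faces, so 2E = 3F.
Each vertex has degree 5, so 5V = 2E and hence V = 3F/5.
Euler: V − E + F = 2 ⇒ (3F/5) − (3F/2) + F = 2.
Multiply by 10: (6 − 15 + 10)F = 20, i.e. 1F = 20.
So F = 20, E = 3·20/2 = 30, V = 3·20/5 = 12.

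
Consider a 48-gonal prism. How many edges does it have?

144

A prism on an n-gon has two n-gon bases and n rectangular sides: V = 2·48 = 96, E = 3·48 = 144, F = 48 + 2 = 50.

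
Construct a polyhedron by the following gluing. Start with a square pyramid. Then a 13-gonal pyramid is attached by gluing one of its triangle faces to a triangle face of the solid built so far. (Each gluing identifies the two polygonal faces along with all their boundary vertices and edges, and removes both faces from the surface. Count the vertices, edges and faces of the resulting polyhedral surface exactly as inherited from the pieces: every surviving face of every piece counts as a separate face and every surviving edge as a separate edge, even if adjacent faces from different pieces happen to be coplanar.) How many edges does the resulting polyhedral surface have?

31

A square pyramid: V=5, E=8, F=5.
Attach a 13-gonal pyramid (V=14, E=26, F=14) along a 3-gon: merge 3 vertices and 3 edges, delete both glued faces → V=16, E=31, F=17.
Check: V − E + F = 16 − 31 + 17 = 2.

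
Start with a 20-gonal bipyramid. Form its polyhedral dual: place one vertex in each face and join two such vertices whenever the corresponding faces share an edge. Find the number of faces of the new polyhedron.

The base solid has V = 22, E = 60, F = 40.
The dual swaps V and F and preserves E: V′ = F = 40, E′ = E = 60, F′ = V = 22.

22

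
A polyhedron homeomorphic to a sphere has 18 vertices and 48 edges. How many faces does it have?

32

Here V − E + F = 2.
F = 2 − V + E = 2 − 18 + 48 = 32.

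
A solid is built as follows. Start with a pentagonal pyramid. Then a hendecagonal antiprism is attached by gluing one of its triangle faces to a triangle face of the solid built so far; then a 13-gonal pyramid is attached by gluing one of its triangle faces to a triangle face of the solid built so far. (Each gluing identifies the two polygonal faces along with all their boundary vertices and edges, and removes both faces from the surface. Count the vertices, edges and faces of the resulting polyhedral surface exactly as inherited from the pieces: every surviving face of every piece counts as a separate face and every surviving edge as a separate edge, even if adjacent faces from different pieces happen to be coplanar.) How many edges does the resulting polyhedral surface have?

74

A pentagonal pyramid: V=6, E=10, F=6.
Attach a hendecagonal antiprism (V=22, E=44, F=24) along a 3-gon: merge 3 vertices and 3 edges, delete both glued faces → V=25, E=51, F=28.
Attach a 13-gonal pyramid (V=14, E=26, F=14) along a 3-gon: merge 3 vertices and 3 edges, delete both glued faces → V=36, E=74, F=40.
Check: V − E + F = 36 − 74 + 40 = 2.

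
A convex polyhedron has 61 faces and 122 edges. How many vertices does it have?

63

Here V − E + F = 2.
V = 2 + E − F = 2 + 122 − 61 = 63.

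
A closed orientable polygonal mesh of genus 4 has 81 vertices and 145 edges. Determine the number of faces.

For a closed orientable surface of genus 4, χ = 2 − 2·4 = -6.
F = -6 − V + E = -6 − 81 + 145 = 58.

58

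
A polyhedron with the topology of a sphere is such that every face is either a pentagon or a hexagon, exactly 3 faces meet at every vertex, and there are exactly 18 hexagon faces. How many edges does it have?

84

Let x be the number of pentagons; then F = 18 + x.
Edge–face incidences: 2E = 6·18 + 5·x = 108 + 5x.
Every vertex has degree 3, so 3V = 2E.
Euler: V − E + F = 2 ⇒ (2E)/3 − E + (18 + x) = 2.
Multiply by 6: 2·(2E) − 3·(2E) + 6·(18 + x) = 12, i.e. 108 + 6x − (108 + 5x) = 12.
Collecting terms: x = 12.
Then 2E = 108 + 5·12 = 168, so E = 84, V = 2E/3 = 56, F = 18 + 12 = 30.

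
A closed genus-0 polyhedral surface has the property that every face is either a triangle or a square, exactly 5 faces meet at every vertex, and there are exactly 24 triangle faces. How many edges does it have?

Let x be the number of squares; then F = 24 + x.
Edge–face incidences: 2E = 3·24 + 4·x = 72 + 4x.
Every vertex has degree 5, so 5V = 2E.
Euler: V − E + F = 2 ⇒ (2E)/5 − E + (24 + x) = 2.
Multiply by 10: 2·(2E) − 5·(2E) + 10·(24 + x) = 20, i.e. 240 + 10x − 3·(72 + 4x) = 20.
Collecting terms: −2x + 24 = 20, so −2x = −4, so x = 2.
Then 2E = 72 + 4·2 = 80, so E = 40, V = 2E/5 = 16, F = 24 + 2 = 26.

40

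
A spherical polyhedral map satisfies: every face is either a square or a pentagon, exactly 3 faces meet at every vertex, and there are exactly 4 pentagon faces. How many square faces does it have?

4

Let x be the number of squares; then F = 4 + x.
Edge–face incidences: 2E = 5·4 + 4·x = 20 + 4x.
Every vertex has degree 3, so 3V = 2E.
Euler: V − E + F = 2 ⇒ (2E)/3 − E + (4 + x) = 2.
Multiply by 6: 2·(2E) − 3·(2E) + 6·(4 + x) = 12, i.e. 24 + 6x − (20 + 4x) = 12.
Collecting terms: 2x + 4 = 12, so 2x = 8, so x = 4.
Then 2E = 20 + 4·4 = 36, so E = 18, V = 2E/3 = 12, F = 4 + 4 = 8.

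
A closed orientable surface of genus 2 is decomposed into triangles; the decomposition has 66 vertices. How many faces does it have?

χ = 2 − 2·2 = -2, and every face is a triangle so 3F = 2E.
V − E + F = -2 with E = 3F/2 gives 66 − (3/2 − 1)·F = -2, so F = 136 and E = 204.

136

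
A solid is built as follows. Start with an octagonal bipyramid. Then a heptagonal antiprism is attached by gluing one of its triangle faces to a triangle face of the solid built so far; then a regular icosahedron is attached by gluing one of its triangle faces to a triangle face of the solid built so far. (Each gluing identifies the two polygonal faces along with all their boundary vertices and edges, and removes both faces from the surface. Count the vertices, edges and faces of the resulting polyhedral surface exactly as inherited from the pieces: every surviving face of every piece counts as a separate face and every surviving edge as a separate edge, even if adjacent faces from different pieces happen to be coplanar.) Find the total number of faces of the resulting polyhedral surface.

An octagonal bipyramid: V=10, E=24, F=16.
Attach a heptagonal antiprism (V=14, E=28, F=16) along a 3-gon: merge 3 vertices and 3 edges, delete both glued faces → V=21, E=49, F=30.
Attach a regular icosahedron (V=12, E=30, F=20) along a 3-gon: merge 3 vertices and 3 edges, delete both glued faces → V=30, E=76, F=48.
Check: V − E + F = 30 − 76 + 48 = 2.

48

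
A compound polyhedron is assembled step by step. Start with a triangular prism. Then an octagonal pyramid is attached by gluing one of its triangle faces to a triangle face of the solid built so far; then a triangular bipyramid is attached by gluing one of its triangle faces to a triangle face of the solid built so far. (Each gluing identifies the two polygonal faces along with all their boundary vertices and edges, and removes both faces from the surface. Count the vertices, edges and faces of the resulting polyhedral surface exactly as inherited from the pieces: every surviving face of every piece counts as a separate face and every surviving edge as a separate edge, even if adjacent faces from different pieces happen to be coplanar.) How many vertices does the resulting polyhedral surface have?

14

A triangular prism: V=6, E=9, F=5.
Attach an octagonal pyramid (V=9, E=16, F=9) along a 3-gon: merge 3 vertices and 3 edges, delete both glued faces → V=12, E=22, F=12.
Attach a triangular bipyramid (V=5, E=9, F=6) along a 3-gon: merge 3 vertices and 3 edges, delete both glued faces → V=14, E=28, F=16.
Check: V − E + F = 14 − 28 + 16 = 2.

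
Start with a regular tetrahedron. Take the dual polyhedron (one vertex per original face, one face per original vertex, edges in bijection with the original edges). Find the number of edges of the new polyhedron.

6

The base solid has V = 4, E = 6, F = 4.
The dual swaps V and F and preserves E: V′ = F = 4, E′ = E = 6, F′ = V = 4.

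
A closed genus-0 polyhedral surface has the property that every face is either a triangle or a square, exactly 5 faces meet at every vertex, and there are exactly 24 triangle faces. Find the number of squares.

Let x be the number of squares; then F = 24 + x.
Edge–face incidences: 2E = 3·24 + 4·x = 72 + 4x.
Every vertex has degree 5, so 5V = 2E.
Euler: V − E + F = 2 ⇒ (2E)/5 − E + (24 + x) = 2.
Multiply by 10: 2·(2E) − 5·(2E) + 10·(24 + x) = 20, i.e. 240 + 10x − 3·(72 + 4x) = 20.
Collecting terms: −2x + 24 = 20, so −2x = −4, so x = 2.
Then 2E = 72 + 4·2 = 80, so E = 40, V = 2E/5 = 16, F = 24 + 2 = 26.

2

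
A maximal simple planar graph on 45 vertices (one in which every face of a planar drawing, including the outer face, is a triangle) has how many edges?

129

In a plane triangulation 3F = 2E and V − E + F = 2, so E = 3V − 6 = 3·45 − 6 = 129.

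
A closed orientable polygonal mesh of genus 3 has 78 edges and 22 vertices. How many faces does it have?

For a closed orientable surface of genus 3, χ = 2 − 2·3 = -4.
F = -4 − V + E = -4 − 22 + 78 = 52.

52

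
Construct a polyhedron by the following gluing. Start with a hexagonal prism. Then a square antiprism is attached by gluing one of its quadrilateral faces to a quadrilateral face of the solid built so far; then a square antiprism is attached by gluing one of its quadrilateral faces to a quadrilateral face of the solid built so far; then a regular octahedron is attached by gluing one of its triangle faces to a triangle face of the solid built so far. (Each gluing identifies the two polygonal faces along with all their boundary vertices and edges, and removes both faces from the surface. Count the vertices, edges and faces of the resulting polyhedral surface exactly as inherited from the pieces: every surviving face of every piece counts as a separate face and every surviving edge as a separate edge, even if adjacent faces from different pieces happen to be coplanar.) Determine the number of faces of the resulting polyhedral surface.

A hexagonal prism: V=12, E=18, F=8.
Attach a square antiprism (V=8, E=16, F=10) along a 4-gon: merge 4 vertices and 4 edges, delete both glued faces → V=16, E=30, F=16.
Attach a square antiprism (V=8, E=16, F=10) along a 4-gon: merge 4 vertices and 4 edges, delete both glued faces → V=20, E=42, F=24.
Attach a regular octahedron (V=6, E=12, F=8) along a 3-gon: merge 3 vertices and 3 edges, delete both glued faces → V=23, E=51, F=30.
Check: V − E + F = 23 − 51 + 30 = 2.

30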